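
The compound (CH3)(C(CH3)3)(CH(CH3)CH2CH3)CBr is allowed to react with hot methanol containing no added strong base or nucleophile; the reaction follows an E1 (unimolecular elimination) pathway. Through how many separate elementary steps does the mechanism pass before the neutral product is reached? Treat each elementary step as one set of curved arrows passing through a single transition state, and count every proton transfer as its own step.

Step 1: Rate-determining heterolysis of the C–Br bond gives Br⁻ and a tertiary carbocation.
(No 1,2-shift: no single shift to an adjacent carbon would give a more stable cation.)
Step 2: Loss of a β-proton to a methanol molecule of the solvent: the C–H bonding pair collapses toward the cationic carbon to form the C=C π bond, yielding the alkene.
Total: 2 elementary steps.

2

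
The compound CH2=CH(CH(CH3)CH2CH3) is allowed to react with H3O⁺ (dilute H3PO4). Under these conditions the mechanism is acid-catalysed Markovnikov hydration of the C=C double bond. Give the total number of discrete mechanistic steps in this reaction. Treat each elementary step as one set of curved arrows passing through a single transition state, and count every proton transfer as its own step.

Step 1: Electrophilic addition begins with the π(C=C) electrons forming a bond to the proton of H3O⁺. Following Markovnikov's rule, the resulting cation is secondary. H2O is released.
Step 2: A 1,2-hydride shift from the adjacent sec-butyl carbon moves the positive charge from the secondary centre to an adjacent carbon, generating a more stable tertiary carbocation.
Step 3: Water acts as the nucleophile: an oxygen lone pair bonds to the cationic carbon, giving an oxonium-ion intermediate.
Step 4: Proton transfer from the O–H of the oxonium ion to H2O completes the catalytic cycle and yields the alcohol.
Total: 4 elementary steps.

4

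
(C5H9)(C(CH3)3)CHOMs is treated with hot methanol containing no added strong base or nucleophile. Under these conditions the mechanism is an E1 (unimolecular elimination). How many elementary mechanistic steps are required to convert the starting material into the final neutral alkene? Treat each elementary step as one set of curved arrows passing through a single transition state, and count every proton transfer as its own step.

3

Step 1: Rate-determining heterolysis of the C–O bond gives MsO⁻ and a secondary carbocation.
Step 2: A 1,2-hydride shift from the adjacent cyclopentyl carbon moves the positive charge from the secondary centre to an adjacent carbon, generating a more stable tertiary carbocation.
Step 3: A weak base (a methanol molecule from the solvent) removes a proton from a carbon adjacent to the cationic centre; the electrons of that C–H bond become the new π(C=C) bond, giving the alkene.
Total: 3 elementary steps.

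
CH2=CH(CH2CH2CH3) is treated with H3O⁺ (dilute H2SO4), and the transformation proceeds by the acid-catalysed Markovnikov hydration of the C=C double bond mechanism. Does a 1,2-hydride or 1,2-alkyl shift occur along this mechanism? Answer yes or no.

no

The first-formed carbocation is secondary.
No single 1,2-shift to an adjacent carbon would produce a more-substituted cation than the one already present, so no rearrangement occurs.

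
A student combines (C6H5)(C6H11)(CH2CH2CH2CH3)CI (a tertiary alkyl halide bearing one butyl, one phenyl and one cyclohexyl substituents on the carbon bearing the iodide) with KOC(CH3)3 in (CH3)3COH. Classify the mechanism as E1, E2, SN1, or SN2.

E2

Conditions: a strong/bulky base with a tertiary substrate bearing a β-hydrogen.
These conditions are the textbook signature of the E2 pathway.
A strong (often hindered) base removes a β-H in concert with loss of the leaving group — bimolecular elimination.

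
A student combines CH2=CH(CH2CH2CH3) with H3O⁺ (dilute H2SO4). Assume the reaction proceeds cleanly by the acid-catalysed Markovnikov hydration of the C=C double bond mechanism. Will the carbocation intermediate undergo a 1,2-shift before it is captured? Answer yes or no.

no

The first-formed carbocation is secondary.
No single 1,2-shift to an adjacent carbon would produce a more-substituted cation than the one already present, so no rearrangement occurs.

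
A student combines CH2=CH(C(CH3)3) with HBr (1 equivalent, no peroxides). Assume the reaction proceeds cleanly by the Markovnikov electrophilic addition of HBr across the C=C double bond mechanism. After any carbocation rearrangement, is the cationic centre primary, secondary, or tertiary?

tertiary

Step 1: Protonation of the alkene by HBr: the π bond acts as the nucleophile and picks up H⁺, giving the more stable (Markovnikov) secondary carbocation. The H–Br bond breaks heterolytically, releasing Br⁻.
Step 2: Carbocation rearrangement: a 1,2-methyl shift from the adjacent tert-butyl carbon converts the initially-formed secondary cation into the more stable tertiary cation.
The cation rearranges from secondary to tertiary via a 1,2-methyl shift from the adjacent tert-butyl carbon; the tertiary cation is what reacts next.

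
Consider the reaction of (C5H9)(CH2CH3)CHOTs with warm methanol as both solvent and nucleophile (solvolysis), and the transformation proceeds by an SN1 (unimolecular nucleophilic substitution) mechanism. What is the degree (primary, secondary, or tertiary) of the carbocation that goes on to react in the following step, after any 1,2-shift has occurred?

Step 1: Rate-determining heterolysis of the C–O bond gives TsO⁻ and a secondary carbocation.
Step 2: A hydride (H with its bonding pair) migrates from the adjacent cyclopentyl carbon to the cationic centre — a 1,2-hydride shift — upgrading the secondary cation to a tertiary one.
The cation rearranges from secondary to tertiary via a 1,2-hydride shift from the adjacent cyclopentyl carbon; the tertiary cation is what reacts next.

tertiary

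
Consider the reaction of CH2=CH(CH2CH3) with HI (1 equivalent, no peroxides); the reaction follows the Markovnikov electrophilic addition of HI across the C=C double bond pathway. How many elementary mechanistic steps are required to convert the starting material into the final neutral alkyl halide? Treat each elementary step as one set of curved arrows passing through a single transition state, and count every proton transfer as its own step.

Step 1: The π electrons of the C=C bond attack a proton of HI; Markovnikov addition places the new C–H on the less-substituted alkene carbon, so the positive charge ends up on the more-substituted carbon — a secondary carbocation. The H–I bond breaks heterolytically, releasing I⁻.
(No 1,2-shift: no single shift to an adjacent carbon would give a more stable cation.)
Step 2: The I⁻ anion donates a lone pair to the carbocation, forming the new C–I σ-bond and giving the neutral alkyl halide.
Total: 2 elementary steps.

2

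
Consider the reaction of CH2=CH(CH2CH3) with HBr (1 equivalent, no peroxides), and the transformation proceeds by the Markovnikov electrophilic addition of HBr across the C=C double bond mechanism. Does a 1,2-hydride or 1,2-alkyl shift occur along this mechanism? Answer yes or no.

no

The first-formed carbocation is secondary.
No single 1,2-shift to an adjacent carbon would produce a more-substituted cation than the one already present, so no rearrangement occurs.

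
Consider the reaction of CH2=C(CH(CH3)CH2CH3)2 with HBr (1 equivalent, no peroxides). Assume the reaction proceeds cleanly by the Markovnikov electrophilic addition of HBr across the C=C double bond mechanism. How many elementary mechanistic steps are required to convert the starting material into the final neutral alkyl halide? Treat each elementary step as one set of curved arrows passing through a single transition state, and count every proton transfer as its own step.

2

Step 1: Electrophilic addition begins with the π(C=C) electrons forming a bond to the proton of HBr. Following Markovnikov's rule, the resulting cation is tertiary. The H–Br bond breaks heterolytically, releasing Br⁻.
(No 1,2-shift: no single shift to an adjacent carbon would give a more stable cation.)
Step 2: Nucleophilic attack by Br⁻ on the carbocation completes the addition, giving R–Br.
Total: 2 elementary steps.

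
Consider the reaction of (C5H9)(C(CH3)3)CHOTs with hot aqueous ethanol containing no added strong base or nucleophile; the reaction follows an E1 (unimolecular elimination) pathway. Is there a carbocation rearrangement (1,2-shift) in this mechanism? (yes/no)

yes

The first-formed carbocation is secondary.
The adjacent cyclopentyl carbon already bears 2 other carbon substituents and has a hydrogen to migrate; after a 1,2-hydride shift from that carbon the positive charge sits on a tertiary centre.
Tertiary is more stable than secondary, so the shift occurs.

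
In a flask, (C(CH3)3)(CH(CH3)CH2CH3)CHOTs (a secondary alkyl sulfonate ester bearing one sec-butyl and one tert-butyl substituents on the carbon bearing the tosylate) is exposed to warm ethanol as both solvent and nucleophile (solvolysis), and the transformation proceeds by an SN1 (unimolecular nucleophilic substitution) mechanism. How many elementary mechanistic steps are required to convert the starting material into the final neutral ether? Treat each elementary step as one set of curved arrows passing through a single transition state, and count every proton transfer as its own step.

Step 1: Ionisation: the C–O σ-bond cleaves heterolytically; both bonding electrons depart with TsO⁻, leaving a secondary carbocation at the α-carbon.
Step 2: A hydride (H with its bonding pair) migrates from the adjacent sec-butyl carbon to the cationic centre — a 1,2-hydride shift — upgrading the secondary cation to a tertiary one.
Step 3: CH3CH2OH donates an oxygen lone pair into the empty p orbital of the cation, giving a protonated ether (an oxonium ion).
Step 4: Deprotonation of the oxonium oxygen by solvent ethanol yields the neutral ether.
Total: 4 elementary steps.

4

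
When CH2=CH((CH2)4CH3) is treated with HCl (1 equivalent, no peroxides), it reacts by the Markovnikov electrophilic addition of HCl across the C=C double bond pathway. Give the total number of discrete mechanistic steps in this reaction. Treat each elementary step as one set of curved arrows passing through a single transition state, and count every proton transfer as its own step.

2

Step 1: Electrophilic addition begins with the π(C=C) electrons forming a bond to the proton of HCl. Following Markovnikov's rule, the resulting cation is secondary. The H–Cl bond breaks heterolytically, releasing Cl⁻.
(No 1,2-shift: no single shift to an adjacent carbon would give a more stable cation.)
Step 2: Cl⁻ captures the cation: a lone pair on Cl⁻ fills the empty p orbital, producing the alkyl halide product.
Total: 2 elementary steps.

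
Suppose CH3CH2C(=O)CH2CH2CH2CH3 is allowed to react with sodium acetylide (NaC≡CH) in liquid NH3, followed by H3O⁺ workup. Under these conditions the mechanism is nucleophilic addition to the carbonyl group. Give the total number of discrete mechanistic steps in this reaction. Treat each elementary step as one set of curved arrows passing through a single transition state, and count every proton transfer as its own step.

Step 1: A lone pair / filled orbital on HC≡C⁻ attacks the electrophilic carbonyl carbon; the π(C=O) electrons shift onto oxygen, producing a tetrahedral alkoxide intermediate.
Step 2: On H3O⁺ workup the alkoxide oxygen is protonated, giving a propargyl alcohol.
Total: 2 elementary steps.

2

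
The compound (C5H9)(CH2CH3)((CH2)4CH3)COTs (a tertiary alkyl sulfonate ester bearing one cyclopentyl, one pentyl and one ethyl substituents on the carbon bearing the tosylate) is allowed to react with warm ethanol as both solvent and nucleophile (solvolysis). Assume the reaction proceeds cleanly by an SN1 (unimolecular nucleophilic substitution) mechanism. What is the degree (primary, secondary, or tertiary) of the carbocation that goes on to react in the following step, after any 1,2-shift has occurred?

tertiary

Step 1: Rate-determining heterolysis of the C–O bond gives TsO⁻ and a tertiary carbocation.
No single 1,2-shift to an adjacent carbon would give a more-substituted cation, so no rearrangement occurs.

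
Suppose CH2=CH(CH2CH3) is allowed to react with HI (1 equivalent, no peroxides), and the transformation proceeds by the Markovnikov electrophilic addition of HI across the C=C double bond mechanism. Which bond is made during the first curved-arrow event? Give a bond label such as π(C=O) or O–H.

Step 1: Electrophilic addition begins with the π(C=C) electrons forming a bond to the proton of HI. Following Markovnikov's rule, the resulting cation is secondary. The H–I bond breaks heterolytically, releasing I⁻.
The bond formed in this step is the C–H bond.

C–H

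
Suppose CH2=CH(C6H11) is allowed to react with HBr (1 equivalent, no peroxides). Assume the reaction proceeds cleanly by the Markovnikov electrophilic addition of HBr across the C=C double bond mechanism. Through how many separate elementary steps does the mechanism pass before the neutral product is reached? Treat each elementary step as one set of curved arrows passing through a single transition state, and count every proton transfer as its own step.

3

Step 1: Protonation of the alkene by HBr: the π bond acts as the nucleophile and picks up H⁺, giving the more stable (Markovnikov) secondary carbocation. The H–Br bond breaks heterolytically, releasing Br⁻.
Step 2: Carbocation rearrangement: a 1,2-hydride shift from the adjacent cyclohexyl carbon converts the initially-formed secondary cation into the more stable tertiary cation.
Step 3: Nucleophilic attack by Br⁻ on the carbocation completes the addition, giving R–Br.
Total: 3 elementary steps.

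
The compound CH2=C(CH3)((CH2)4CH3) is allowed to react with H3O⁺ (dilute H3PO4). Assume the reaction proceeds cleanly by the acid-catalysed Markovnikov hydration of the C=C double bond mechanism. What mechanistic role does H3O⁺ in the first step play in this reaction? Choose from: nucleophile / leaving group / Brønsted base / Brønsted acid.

Brønsted acid

Step 1: Protonation of the alkene by H3O⁺: the π bond acts as the nucleophile and picks up H⁺, giving the more stable (Markovnikov) tertiary carbocation. H2O is released.
H3O⁺ in the first step donates a proton in a proton-transfer step — a Brønsted acid.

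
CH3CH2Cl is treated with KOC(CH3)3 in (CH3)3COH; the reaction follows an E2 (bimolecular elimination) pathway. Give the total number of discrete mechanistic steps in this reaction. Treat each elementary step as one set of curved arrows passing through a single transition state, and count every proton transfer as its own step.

Step 1: The strong base (CH3)3CO⁻ removes a β-hydrogen; in the same concerted event the electrons of the breaking C–H bond form the new π(C=C) bond and the C–Cl σ-bond breaks, expelling Cl⁻. Anti-periplanar geometry; one transition state.
Total: 1 elementary step.

1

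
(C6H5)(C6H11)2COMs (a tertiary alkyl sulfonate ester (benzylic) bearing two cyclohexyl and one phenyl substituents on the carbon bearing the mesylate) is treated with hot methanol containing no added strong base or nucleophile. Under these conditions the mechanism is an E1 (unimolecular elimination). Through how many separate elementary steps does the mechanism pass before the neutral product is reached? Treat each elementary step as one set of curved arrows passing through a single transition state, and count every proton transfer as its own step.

2

Step 1: Unassisted departure of MsO⁻ (taking the C–O bonding pair) generates a tertiary carbocation.
(No 1,2-shift: no single shift to an adjacent carbon would give a more stable cation.)
Step 2: A methanol molecule (solvent) deprotonates a β-carbon; as the C–H bond breaks, those electrons form the new alkene π bond.
Total: 2 elementary steps.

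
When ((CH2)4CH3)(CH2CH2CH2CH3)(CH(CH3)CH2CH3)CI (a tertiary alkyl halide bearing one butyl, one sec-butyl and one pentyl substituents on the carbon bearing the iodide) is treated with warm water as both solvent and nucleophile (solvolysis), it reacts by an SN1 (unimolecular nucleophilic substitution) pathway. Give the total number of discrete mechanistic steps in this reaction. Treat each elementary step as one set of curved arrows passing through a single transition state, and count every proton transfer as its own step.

Step 1: Rate-determining heterolysis of the C–I bond gives I⁻ and a tertiary carbocation.
(No 1,2-shift: no single shift to an adjacent carbon would give a more stable cation.)
Step 2: A lone pair on the oxygen of H2O attacks the carbocation, forming a new C–O σ-bond and an oxonium ion.
Step 3: A second solvent molecule removes the proton on oxygen, giving the neutral alcohol product.
Total: 3 elementary steps.

3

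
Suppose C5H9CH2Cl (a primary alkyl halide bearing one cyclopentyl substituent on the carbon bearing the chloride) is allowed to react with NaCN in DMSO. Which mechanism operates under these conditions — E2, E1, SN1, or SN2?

SN2

Conditions: a primary substrate with a strong nucleophile in the polar aprotic solvent DMSO.
These conditions are the textbook signature of the SN2 pathway.
An unhindered substrate with a strong nucleophile in a polar aprotic solvent favours one-step backside displacement.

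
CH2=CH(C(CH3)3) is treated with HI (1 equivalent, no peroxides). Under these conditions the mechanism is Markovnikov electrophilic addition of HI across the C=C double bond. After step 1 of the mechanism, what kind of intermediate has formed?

Step 1: Protonation of the alkene by HI: the π bond acts as the nucleophile and picks up H⁺, giving the more stable (Markovnikov) secondary carbocation. The H–I bond breaks heterolytically, releasing I⁻.
After step 1 the species present is a secondary carbocation.

secondary carbocation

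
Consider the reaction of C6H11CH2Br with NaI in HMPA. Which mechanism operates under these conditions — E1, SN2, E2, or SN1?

SN2

Conditions: a primary substrate with a strong nucleophile in the polar aprotic solvent HMPA.
These conditions are the textbook signature of the SN2 pathway.
An unhindered substrate with a strong nucleophile in a polar aprotic solvent favours one-step backside displacement.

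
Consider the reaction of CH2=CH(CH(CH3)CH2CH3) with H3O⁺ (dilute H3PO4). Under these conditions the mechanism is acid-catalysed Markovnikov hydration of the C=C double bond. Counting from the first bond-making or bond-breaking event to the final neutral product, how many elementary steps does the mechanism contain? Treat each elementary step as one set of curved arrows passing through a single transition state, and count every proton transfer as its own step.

4

Step 1: Protonation of the alkene by H3O⁺: the π bond acts as the nucleophile and picks up H⁺, giving the more stable (Markovnikov) secondary carbocation. H2O is released.
Step 2: Carbocation rearrangement: a 1,2-hydride shift from the adjacent sec-butyl carbon converts the initially-formed secondary cation into the more stable tertiary cation.
Step 3: A lone pair on the oxygen of H2O attacks the carbocation, forming a C–O bond and an oxonium ion (a protonated alcohol).
Step 4: H2O removes a proton from the oxonium oxygen, regenerating H3O⁺ and giving the neutral alcohol.
Total: 4 elementary steps.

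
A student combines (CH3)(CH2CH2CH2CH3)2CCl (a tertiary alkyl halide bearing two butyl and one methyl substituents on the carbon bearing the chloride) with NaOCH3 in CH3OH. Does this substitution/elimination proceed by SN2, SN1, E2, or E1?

E2

Conditions: a strong base with a tertiary substrate bearing a β-hydrogen.
These conditions are the textbook signature of the E2 pathway.
A strong (often hindered) base removes a β-H in concert with loss of the leaving group — bimolecular elimination.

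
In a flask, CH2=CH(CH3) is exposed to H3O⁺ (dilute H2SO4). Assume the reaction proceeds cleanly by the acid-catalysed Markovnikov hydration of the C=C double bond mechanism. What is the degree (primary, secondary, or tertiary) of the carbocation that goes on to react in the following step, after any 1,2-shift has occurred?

Step 1: The π electrons of the C=C bond attack a proton of H3O⁺; Markovnikov addition places the new C–H on the less-substituted alkene carbon, so the positive charge ends up on the more-substituted carbon — a secondary carbocation. H2O is released.
No single 1,2-shift to an adjacent carbon would give a more-substituted cation, so no rearrangement occurs.

secondary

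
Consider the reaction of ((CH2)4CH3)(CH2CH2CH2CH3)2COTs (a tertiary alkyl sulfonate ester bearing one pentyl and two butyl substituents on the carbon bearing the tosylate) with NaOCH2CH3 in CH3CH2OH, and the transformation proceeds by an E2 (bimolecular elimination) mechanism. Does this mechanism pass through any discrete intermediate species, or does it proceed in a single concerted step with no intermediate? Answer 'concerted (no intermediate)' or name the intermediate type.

concerted (no intermediate)

Concerted anti-periplanar elimination: CH3CH2O⁻ abstracts a β-H while TsO⁻ leaves, and the C–H electrons become the new C=C π bond — all in a single transition state.
All bond changes occur in one transition state; no discrete intermediate is formed.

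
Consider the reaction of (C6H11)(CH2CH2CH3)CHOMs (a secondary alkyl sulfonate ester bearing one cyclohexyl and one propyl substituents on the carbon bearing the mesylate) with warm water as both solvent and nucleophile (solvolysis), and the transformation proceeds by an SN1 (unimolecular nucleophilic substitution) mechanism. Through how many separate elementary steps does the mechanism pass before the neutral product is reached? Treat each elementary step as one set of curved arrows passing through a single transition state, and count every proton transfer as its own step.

Step 1: Ionisation: the C–O σ-bond cleaves heterolytically; both bonding electrons depart with MsO⁻, leaving a secondary carbocation at the α-carbon.
Step 2: Carbocation rearrangement: a 1,2-hydride shift from the adjacent cyclohexyl carbon converts the initially-formed secondary cation into the more stable tertiary cation.
Step 3: A lone pair on the oxygen of H2O attacks the carbocation, forming a new C–O σ-bond and an oxonium ion.
Step 4: Proton transfer from the O–H of the oxonium ion to a solvent molecule delivers the neutral alcohol.
Total: 4 elementary steps.

4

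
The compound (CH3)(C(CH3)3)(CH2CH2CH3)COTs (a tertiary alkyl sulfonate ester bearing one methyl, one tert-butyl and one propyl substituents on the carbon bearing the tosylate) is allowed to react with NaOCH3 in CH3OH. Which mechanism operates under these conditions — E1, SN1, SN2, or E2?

Conditions: a strong base with a tertiary substrate bearing a β-hydrogen.
These conditions are the textbook signature of the E2 pathway.
A strong (often hindered) base removes a β-H in concert with loss of the leaving group — bimolecular elimination.

E2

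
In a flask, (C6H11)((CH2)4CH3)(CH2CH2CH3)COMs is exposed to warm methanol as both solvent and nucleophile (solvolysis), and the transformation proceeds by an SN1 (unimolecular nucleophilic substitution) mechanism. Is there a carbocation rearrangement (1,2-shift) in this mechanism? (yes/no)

The first-formed carbocation is tertiary.
No single 1,2-shift to an adjacent carbon would produce a more-substituted cation than the one already present, so no rearrangement occurs.

no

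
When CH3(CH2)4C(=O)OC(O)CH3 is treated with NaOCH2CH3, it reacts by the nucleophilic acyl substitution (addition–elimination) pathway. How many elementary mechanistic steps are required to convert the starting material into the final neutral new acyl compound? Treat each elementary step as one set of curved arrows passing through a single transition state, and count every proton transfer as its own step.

2

Step 1: CH3CH2O⁻ adds to the carbonyl carbon; the C=O π electrons shift onto oxygen and a tetrahedral alkoxide intermediate forms.
Step 2: Elimination step: re-formation of the carbonyl π bond drives out CH3CO2⁻, giving the new acyl compound.
Total: 2 elementary steps.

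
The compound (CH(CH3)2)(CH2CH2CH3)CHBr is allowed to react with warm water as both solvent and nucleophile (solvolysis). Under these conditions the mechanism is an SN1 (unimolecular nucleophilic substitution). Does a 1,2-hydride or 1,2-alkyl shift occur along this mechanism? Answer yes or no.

yes

The first-formed carbocation is secondary.
The adjacent isopropyl carbon already bears 2 other carbon substituents and has a hydrogen to migrate; after a 1,2-hydride shift from that carbon the positive charge sits on a tertiary centre.
Tertiary is more stable than secondary, so the shift occurs.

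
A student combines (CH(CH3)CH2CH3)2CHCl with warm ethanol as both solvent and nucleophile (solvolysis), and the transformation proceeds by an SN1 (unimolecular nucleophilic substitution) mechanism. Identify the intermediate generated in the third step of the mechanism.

Step 1: Unassisted departure of Cl⁻ (taking the C–Cl bonding pair) generates a secondary carbocation.
Step 2: Carbocation rearrangement: a 1,2-hydride shift from the adjacent sec-butyl carbon converts the initially-formed secondary cation into the more stable tertiary cation.
Step 3: Nucleophilic capture: the oxygen of CH3CH2OH bonds to the cationic carbon, producing an oxonium-ion intermediate.
After step 3 the species present is an oxonium ion.

oxonium ion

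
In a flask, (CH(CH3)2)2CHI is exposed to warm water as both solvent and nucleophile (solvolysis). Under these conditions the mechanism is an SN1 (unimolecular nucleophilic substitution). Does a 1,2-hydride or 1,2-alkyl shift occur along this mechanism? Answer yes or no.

The first-formed carbocation is secondary.
The adjacent isopropyl carbon already bears 2 other carbon substituents and has a hydrogen to migrate; after a 1,2-hydride shift from that carbon the positive charge sits on a tertiary centre.
Tertiary is more stable than secondary, so the shift occurs.

yes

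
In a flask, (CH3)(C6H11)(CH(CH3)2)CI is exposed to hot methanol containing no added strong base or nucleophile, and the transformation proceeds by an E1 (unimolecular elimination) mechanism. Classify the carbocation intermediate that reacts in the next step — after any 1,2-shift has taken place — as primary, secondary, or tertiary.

tertiary

Step 1: Ionisation: the C–I σ-bond cleaves heterolytically; both bonding electrons depart with I⁻, leaving a tertiary carbocation at the α-carbon.
No single 1,2-shift to an adjacent carbon would give a more-substituted cation, so no rearrangement occurs.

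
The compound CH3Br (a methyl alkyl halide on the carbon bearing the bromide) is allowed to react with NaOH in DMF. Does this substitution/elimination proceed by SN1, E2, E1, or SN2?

SN2

Conditions: a methyl substrate with a strong nucleophile in the polar aprotic solvent DMF.
These conditions are the textbook signature of the SN2 pathway.
An unhindered substrate with a strong nucleophile in a polar aprotic solvent favours one-step backside displacement.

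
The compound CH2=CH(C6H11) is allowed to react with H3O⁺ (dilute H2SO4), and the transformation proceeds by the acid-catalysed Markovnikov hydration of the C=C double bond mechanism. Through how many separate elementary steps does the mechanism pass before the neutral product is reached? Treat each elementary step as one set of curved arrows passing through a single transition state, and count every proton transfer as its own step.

4

Step 1: Protonation of the alkene by H3O⁺: the π bond acts as the nucleophile and picks up H⁺, giving the more stable (Markovnikov) secondary carbocation. H2O is released.
Step 2: Carbocation rearrangement: a 1,2-hydride shift from the adjacent cyclohexyl carbon converts the initially-formed secondary cation into the more stable tertiary cation.
Step 3: Water acts as the nucleophile: an oxygen lone pair bonds to the cationic carbon, giving an oxonium-ion intermediate.
Step 4: Deprotonation of the oxonium ion by a water molecule delivers the neutral alcohol and regenerates the acid catalyst.
Total: 4 elementary steps.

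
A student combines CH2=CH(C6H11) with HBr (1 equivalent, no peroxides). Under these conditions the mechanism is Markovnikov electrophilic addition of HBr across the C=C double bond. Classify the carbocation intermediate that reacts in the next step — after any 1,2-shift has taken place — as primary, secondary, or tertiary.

tertiary

Step 1: The π electrons of the C=C bond attack a proton of HBr; Markovnikov addition places the new C–H on the less-substituted alkene carbon, so the positive charge ends up on the more-substituted carbon — a secondary carbocation. The H–Br bond breaks heterolytically, releasing Br⁻.
Step 2: A 1,2-hydride shift from the adjacent cyclohexyl carbon moves the positive charge from the secondary centre to an adjacent carbon, generating a more stable tertiary carbocation.
The cation rearranges from secondary to tertiary via a 1,2-hydride shift from the adjacent cyclohexyl carbon; the tertiary cation is what reacts next.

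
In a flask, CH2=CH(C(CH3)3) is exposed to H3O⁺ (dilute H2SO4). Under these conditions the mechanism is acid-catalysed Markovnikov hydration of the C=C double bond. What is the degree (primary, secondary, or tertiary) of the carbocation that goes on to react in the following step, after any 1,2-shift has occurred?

tertiary

Step 1: Electrophilic addition begins with the π(C=C) electrons forming a bond to the proton of H3O⁺. Following Markovnikov's rule, the resulting cation is secondary. H2O is released.
Step 2: Carbocation rearrangement: a 1,2-methyl shift from the adjacent tert-butyl carbon converts the initially-formed secondary cation into the more stable tertiary cation.
The cation rearranges from secondary to tertiary via a 1,2-methyl shift from the adjacent tert-butyl carbon; the tertiary cation is what reacts next.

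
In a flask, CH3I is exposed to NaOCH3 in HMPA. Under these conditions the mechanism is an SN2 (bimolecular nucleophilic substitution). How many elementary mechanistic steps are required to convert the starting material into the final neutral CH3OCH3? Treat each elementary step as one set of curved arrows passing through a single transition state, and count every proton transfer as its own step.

1

Step 1: CH3O⁻ attacks the back face of the α-carbon while I⁻ departs with the C–I bonding pair — a single concerted displacement through a pentacoordinate transition state.
Total: 1 elementary step.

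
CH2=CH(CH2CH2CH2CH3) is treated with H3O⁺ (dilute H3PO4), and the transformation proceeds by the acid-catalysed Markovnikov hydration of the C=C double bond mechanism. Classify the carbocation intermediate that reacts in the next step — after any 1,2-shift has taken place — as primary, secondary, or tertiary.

secondary

Step 1: Protonation of the alkene by H3O⁺: the π bond acts as the nucleophile and picks up H⁺, giving the more stable (Markovnikov) secondary carbocation. H2O is released.
No single 1,2-shift to an adjacent carbon would give a more-substituted cation, so no rearrangement occurs.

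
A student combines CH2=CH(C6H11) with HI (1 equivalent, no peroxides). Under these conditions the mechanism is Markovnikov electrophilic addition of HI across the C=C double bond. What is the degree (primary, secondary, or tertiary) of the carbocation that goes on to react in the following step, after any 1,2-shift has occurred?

Step 1: Protonation of the alkene by HI: the π bond acts as the nucleophile and picks up H⁺, giving the more stable (Markovnikov) secondary carbocation. The H–I bond breaks heterolytically, releasing I⁻.
Step 2: A 1,2-hydride shift from the adjacent cyclohexyl carbon moves the positive charge from the secondary centre to an adjacent carbon, generating a more stable tertiary carbocation.
The cation rearranges from secondary to tertiary via a 1,2-hydride shift from the adjacent cyclohexyl carbon; the tertiary cation is what reacts next.

tertiary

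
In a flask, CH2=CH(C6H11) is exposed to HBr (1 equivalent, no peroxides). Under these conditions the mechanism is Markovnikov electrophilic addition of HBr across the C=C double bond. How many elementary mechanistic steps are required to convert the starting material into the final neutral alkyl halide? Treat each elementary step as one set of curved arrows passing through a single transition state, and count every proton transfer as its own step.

Step 1: The π electrons of the C=C bond attack a proton of HBr; Markovnikov addition places the new C–H on the less-substituted alkene carbon, so the positive charge ends up on the more-substituted carbon — a secondary carbocation. The H–Br bond breaks heterolytically, releasing Br⁻.
Step 2: A 1,2-hydride shift from the adjacent cyclohexyl carbon moves the positive charge from the secondary centre to an adjacent carbon, generating a more stable tertiary carbocation.
Step 3: Br⁻ captures the cation: a lone pair on Br⁻ fills the empty p orbital, producing the alkyl halide product.
Total: 3 elementary steps.

3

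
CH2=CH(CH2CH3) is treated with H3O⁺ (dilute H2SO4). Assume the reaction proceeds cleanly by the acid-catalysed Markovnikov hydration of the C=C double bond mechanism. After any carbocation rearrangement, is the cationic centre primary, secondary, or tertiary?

Step 1: Protonation of the alkene by H3O⁺: the π bond acts as the nucleophile and picks up H⁺, giving the more stable (Markovnikov) secondary carbocation. H2O is released.
No single 1,2-shift to an adjacent carbon would give a more-substituted cation, so no rearrangement occurs.

secondary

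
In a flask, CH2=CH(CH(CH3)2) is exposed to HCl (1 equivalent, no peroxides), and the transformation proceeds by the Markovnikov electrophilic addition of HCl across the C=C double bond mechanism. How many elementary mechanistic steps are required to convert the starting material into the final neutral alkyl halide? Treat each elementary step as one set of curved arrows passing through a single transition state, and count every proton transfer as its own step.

3

Step 1: The π electrons of the C=C bond attack a proton of HCl; Markovnikov addition places the new C–H on the less-substituted alkene carbon, so the positive charge ends up on the more-substituted carbon — a secondary carbocation. The H–Cl bond breaks heterolytically, releasing Cl⁻.
Step 2: Carbocation rearrangement: a 1,2-hydride shift from the adjacent isopropyl carbon converts the initially-formed secondary cation into the more stable tertiary cation.
Step 3: Cl⁻ captures the cation: a lone pair on Cl⁻ fills the empty p orbital, producing the alkyl halide product.
Total: 3 elementary steps.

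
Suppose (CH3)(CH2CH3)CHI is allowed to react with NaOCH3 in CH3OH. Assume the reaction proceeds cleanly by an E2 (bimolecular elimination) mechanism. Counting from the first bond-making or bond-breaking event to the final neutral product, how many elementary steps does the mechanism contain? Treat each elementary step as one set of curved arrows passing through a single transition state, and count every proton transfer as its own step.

Step 1: Concerted anti-periplanar elimination: CH3O⁻ abstracts a β-H while I⁻ leaves, and the C–H electrons become the new C=C π bond — all in a single transition state.
Total: 1 elementary step.

1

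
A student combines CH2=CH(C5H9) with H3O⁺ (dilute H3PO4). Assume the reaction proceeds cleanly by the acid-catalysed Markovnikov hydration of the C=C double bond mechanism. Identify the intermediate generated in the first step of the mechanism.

Step 1: The π electrons of the C=C bond attack a proton of H3O⁺; Markovnikov addition places the new C–H on the less-substituted alkene carbon, so the positive charge ends up on the more-substituted carbon — a secondary carbocation. H2O is released.
After step 1 the species present is a secondary carbocation.

secondary carbocation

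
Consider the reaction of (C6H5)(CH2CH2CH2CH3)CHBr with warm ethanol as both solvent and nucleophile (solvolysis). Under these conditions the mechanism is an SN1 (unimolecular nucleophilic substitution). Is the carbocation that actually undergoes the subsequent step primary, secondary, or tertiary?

secondary

Step 1: Unassisted departure of Br⁻ (taking the C–Br bonding pair) generates a secondary carbocation.
No single 1,2-shift to an adjacent carbon would give a more-substituted cation, so no rearrangement occurs.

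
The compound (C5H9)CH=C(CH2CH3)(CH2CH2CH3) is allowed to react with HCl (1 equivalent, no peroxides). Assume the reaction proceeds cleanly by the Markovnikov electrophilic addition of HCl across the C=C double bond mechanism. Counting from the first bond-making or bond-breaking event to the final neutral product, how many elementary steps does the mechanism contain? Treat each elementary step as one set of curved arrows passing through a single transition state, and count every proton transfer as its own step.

Step 1: The π electrons of the C=C bond attack a proton of HCl; Markovnikov addition places the new C–H on the less-substituted alkene carbon, so the positive charge ends up on the more-substituted carbon — a tertiary carbocation. The H–Cl bond breaks heterolytically, releasing Cl⁻.
(No 1,2-shift: no single shift to an adjacent carbon would give a more stable cation.)
Step 2: Cl⁻ captures the cation: a lone pair on Cl⁻ fills the empty p orbital, producing the alkyl halide product.
Total: 2 elementary steps.

2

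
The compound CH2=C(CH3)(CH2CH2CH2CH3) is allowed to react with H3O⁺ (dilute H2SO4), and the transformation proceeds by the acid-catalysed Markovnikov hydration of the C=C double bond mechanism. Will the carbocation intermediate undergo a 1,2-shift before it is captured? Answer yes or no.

no

The first-formed carbocation is tertiary.
No single 1,2-shift to an adjacent carbon would produce a more-substituted cation than the one already present, so no rearrangement occurs.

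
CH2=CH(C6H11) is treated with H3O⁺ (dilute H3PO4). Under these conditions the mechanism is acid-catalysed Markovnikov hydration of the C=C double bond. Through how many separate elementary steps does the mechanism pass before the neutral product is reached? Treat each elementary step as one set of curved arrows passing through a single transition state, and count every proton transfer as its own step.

Step 1: The π electrons of the C=C bond attack a proton of H3O⁺; Markovnikov addition places the new C–H on the less-substituted alkene carbon, so the positive charge ends up on the more-substituted carbon — a secondary carbocation. H2O is released.
Step 2: A 1,2-hydride shift from the adjacent cyclohexyl carbon moves the positive charge from the secondary centre to an adjacent carbon, generating a more stable tertiary carbocation.
Step 3: A lone pair on the oxygen of H2O attacks the carbocation, forming a C–O bond and an oxonium ion (a protonated alcohol).
Step 4: Deprotonation of the oxonium ion by a water molecule delivers the neutral alcohol and regenerates the acid catalyst.
Total: 4 elementary steps.

4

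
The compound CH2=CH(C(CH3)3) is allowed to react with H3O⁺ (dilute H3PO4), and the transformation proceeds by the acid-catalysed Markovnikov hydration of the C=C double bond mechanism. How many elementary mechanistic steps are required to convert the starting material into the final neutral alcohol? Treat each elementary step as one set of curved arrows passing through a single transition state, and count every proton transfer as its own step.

Step 1: Electrophilic addition begins with the π(C=C) electrons forming a bond to the proton of H3O⁺. Following Markovnikov's rule, the resulting cation is secondary. H2O is released.
Step 2: A methyl group with its bonding pair migrates from the adjacent tert-butyl carbon to the cationic centre — a 1,2-methyl shift — upgrading the secondary cation to a tertiary one.
Step 3: Nucleophilic capture of the cation by H2O produces the protonated alcohol (an oxonium ion).
Step 4: Deprotonation of the oxonium ion by a water molecule delivers the neutral alcohol and regenerates the acid catalyst.
Total: 4 elementary steps.

4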